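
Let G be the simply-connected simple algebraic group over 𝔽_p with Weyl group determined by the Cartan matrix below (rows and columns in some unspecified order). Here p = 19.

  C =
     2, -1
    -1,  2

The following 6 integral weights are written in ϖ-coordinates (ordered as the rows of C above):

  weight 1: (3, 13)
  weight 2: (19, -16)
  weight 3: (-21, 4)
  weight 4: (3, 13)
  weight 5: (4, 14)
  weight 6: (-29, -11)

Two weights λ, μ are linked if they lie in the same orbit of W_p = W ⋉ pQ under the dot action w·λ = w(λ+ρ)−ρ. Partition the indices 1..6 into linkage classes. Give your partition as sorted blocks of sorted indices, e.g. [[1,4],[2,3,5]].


Root system A_2: the 2×2 matrix C matches after relabeling.

λ_j+ρ reflected into Ā_19 (⟨·,θ^∨⟩≤19); 2-tuples as given:

  λ_1 → (4, 14) · λ_2 → (4, 14) · λ_3 → (4, 14) · λ_4 → (4, 14) · λ_5 → (4, 14) · λ_6 → (9, 0)

The 6 indices split into 2 linkage classes (same alcove rep ⇔ same W_19-dot-orbit):

[[1, 2, 3, 4, 5], [6]]


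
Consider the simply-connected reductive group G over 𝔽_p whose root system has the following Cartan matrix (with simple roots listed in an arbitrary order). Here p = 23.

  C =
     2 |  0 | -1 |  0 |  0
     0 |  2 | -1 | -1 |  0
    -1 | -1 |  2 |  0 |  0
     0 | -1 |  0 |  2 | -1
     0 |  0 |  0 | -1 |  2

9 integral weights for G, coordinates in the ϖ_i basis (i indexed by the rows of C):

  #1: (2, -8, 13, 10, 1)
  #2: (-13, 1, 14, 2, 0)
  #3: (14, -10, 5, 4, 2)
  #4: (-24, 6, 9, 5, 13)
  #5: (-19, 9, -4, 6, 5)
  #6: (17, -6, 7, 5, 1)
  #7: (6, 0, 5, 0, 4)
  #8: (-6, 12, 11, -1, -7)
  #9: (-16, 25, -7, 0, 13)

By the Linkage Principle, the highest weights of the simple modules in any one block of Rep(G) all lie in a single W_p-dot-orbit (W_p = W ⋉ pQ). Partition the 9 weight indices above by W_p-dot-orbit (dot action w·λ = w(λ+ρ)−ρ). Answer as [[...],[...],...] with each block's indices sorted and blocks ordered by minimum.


Dynkin diagram of C (from the 8 off-diagonal −1 entries): A_5.

W_23-reps of the 9 weights in Ā_23 (same 5-coord order as C):

  1: (3, 7, 7, 4, 2)
  2: (12, 2, 3, 3, 1)
  3: (12, 2, 3, 3, 1)
  4: (4, 6, 3, 0, 0)
  5: (3, 7, 7, 4, 2)
  6: (12, 2, 3, 3, 1)
  7: (7, 1, 6, 1, 5)
  8: (3, 7, 7, 4, 2)
  9: (12, 2, 3, 3, 1)

Partition of {1..9} into 4 W_23-dot-orbits:

[[1, 5, 8], [2, 3, 6, 9], [4], [7]]


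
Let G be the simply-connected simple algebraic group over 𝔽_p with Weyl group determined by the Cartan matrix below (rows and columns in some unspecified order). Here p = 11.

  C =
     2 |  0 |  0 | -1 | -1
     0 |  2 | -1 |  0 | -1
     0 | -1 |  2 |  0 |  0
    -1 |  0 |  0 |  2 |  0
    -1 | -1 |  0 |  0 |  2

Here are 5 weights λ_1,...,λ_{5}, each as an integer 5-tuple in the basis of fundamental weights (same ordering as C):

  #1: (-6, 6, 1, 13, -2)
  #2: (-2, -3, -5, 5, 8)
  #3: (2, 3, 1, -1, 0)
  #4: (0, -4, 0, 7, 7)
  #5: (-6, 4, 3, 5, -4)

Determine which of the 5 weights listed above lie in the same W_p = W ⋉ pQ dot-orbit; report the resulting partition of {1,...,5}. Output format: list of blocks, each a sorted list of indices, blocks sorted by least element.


Cartan matrix: type A_5 (|W|=720); un-permuting the 5 rows.

Ā_11 reps of the 5 weights (A_5, coords as presented):

    [1] (1, 3, 1, 2, 2)
    [2] (1, 3, 1, 2, 2)
    [3] (3, 4, 2, 0, 1)
    [4] (1, 3, 1, 2, 2)
    [5] (1, 3, 1, 2, 2)

The 5 indices split into 2 linkage classes (same alcove rep ⇔ same W_11-dot-orbit):

[[1, 2, 4, 5], [3]]


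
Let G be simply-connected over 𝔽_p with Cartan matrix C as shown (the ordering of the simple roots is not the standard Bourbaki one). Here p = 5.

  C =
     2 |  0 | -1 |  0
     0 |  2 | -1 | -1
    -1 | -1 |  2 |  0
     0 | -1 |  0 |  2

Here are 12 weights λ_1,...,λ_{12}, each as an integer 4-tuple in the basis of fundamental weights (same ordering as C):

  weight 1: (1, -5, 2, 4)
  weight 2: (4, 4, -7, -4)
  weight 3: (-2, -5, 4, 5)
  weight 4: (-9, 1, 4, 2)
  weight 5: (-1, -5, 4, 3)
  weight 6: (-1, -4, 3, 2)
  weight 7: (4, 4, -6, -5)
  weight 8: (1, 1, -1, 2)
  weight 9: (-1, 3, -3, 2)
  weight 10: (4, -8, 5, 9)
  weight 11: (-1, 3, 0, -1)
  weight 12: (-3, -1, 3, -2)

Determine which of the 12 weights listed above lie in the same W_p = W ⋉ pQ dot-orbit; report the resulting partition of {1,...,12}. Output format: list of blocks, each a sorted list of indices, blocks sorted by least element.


Type A_4, rank 4, |W|=120; reorder rows/cols to standard.

Folding the 12 weights λ_j+ρ into Ā_5 (reps in the given 4-coord order):

  λ_1 → (0, 3, 1, 0);  λ_2 → (0, 3, 1, 0);  λ_3 → (0, 3, 1, 0);  λ_4 → (0, 2, 0, 1);  λ_5 → (0, 4, 1, 0);  λ_6 → (0, 3, 1, 0);  λ_7 → (0, 4, 1, 0);  λ_8 → (0, 2, 0, 1);  λ_9 → (0, 2, 0, 1);  λ_10 → (0, 3, 1, 0);  λ_11 → (0, 4, 1, 0);  λ_12 → (2, 1, 1, 0)

Grouping the 12 weights by Ā_5-representative: 4 linkage classes.

[[1, 2, 3, 6, 10], [4, 8, 9], [5, 7, 11], [12]]


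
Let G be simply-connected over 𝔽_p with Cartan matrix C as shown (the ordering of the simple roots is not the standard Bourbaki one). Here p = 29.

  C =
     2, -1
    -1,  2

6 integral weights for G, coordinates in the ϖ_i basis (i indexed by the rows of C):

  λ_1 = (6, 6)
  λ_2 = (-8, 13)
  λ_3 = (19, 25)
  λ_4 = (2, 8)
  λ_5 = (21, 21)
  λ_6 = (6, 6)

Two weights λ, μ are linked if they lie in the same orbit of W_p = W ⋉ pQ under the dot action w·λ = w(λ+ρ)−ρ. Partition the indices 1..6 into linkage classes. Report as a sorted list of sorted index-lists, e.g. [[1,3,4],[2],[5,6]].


Root system A_2: the 2×2 matrix C matches after relabeling.

Alcove-folded reps (p=29, 6 weights, presented ϖ-order):

  1: (7, 7) · 2: (7, 7) · 3: (3, 9) · 4: (3, 9) · 5: (7, 7) · 6: (7, 7)

Linkage partition of the 6 weights (2 classes, p=29):

[[1, 2, 5, 6], [3, 4]]


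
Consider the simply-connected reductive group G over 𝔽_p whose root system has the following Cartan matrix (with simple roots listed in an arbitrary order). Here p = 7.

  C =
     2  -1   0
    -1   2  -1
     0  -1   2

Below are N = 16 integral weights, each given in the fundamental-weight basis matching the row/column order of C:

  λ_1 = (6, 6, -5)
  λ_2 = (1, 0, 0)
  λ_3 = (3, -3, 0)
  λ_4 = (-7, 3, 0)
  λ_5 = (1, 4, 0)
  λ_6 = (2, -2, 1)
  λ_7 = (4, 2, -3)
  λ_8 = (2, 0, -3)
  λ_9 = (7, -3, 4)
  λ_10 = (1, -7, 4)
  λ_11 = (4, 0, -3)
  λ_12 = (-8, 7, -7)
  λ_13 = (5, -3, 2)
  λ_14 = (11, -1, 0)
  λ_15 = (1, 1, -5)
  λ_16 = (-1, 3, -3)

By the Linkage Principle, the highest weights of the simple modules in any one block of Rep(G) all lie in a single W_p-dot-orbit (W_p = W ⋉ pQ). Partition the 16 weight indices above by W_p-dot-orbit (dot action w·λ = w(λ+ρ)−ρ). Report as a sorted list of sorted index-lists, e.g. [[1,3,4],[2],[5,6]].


Type A_3, rank 3, |W|=24; reorder rows/cols to standard.

Each λ_j+ρ reduced to Ā_7; 3-tuples below use C's row order:

  λ_1+ρ ↦ (0, 0, 3)
  λ_2+ρ ↦ (2, 1, 1)
  λ_3+ρ ↦ (2, 1, 1)
  λ_4+ρ ↦ (4, 1, 1)
  λ_5+ρ ↦ (1, 5, 0)
  λ_6+ρ ↦ (2, 1, 1)
  λ_7+ρ ↦ (4, 1, 1)
  λ_8+ρ ↦ (2, 1, 1)
  λ_9+ρ ↦ (2, 1, 1)
  λ_10+ρ ↦ (4, 1, 1)
  λ_11+ρ ↦ (4, 1, 1)
  λ_12+ρ ↦ (1, 5, 0)
  λ_13+ρ ↦ (4, 2, 1)
  λ_14+ρ ↦ (1, 5, 0)
  λ_15+ρ ↦ (0, 2, 2)
  λ_16+ρ ↦ (0, 2, 2)

These 16 weights hit 6 W_7-dot-orbits; sizes (1, 5, 4, 3, 1, 2):

[[1], [2, 3, 6, 8, 9], [4, 7, 10, 11], [5, 12, 14], [13], [15, 16]]


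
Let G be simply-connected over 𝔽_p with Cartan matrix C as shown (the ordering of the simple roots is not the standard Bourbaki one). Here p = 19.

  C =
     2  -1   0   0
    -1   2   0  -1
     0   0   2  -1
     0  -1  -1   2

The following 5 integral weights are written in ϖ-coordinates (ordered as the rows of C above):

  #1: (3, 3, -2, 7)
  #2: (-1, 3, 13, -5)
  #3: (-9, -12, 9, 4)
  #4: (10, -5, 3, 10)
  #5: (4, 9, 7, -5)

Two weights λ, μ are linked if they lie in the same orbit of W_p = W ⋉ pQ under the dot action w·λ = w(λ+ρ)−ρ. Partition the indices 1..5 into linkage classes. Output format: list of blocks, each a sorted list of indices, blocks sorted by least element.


Cartan matrix: type A_4 (|W|=120); un-permuting the 4 rows.

W_19-reps of the 5 weights in Ā_19 (same 4-coord order as C):

  1: (4, 4, 1, 7) · 2: (0, 0, 10, 4) · 3: (5, 6, 4, 4) · 4: (4, 4, 1, 7) · 5: (5, 6, 4, 4)

3 distinct reps among the 5 weights ⇒ 3 W_19-linkage classes:

[[1, 4], [2], [3, 5]]


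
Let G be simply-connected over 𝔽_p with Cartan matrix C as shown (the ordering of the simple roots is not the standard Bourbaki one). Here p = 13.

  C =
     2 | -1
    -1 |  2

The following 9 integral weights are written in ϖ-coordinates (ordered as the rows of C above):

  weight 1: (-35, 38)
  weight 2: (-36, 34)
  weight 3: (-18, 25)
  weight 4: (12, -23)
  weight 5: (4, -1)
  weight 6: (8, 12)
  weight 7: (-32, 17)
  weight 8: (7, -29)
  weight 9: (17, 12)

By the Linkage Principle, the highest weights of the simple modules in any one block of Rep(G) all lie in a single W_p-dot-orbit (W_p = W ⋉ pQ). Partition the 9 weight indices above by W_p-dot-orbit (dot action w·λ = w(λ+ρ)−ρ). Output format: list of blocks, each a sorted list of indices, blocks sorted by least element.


Type A_2, rank 2, |W|=6; reorder rows/cols to standard.

λ_j+ρ reflected into Ā_13 (⟨·,θ^∨⟩≤13); 2-tuples as given:

  λ_1 → (5, 0);  λ_2 → (0, 4);  λ_3 → (0, 4);  λ_4 → (0, 4);  λ_5 → (5, 0);  λ_6 → (0, 4);  λ_7 → (5, 0);  λ_8 → (2, 5);  λ_9 → (5, 0)

Partition of {1..9} into 3 W_13-dot-orbits:

[[1, 5, 7, 9], [2, 3, 4, 6], [8]]


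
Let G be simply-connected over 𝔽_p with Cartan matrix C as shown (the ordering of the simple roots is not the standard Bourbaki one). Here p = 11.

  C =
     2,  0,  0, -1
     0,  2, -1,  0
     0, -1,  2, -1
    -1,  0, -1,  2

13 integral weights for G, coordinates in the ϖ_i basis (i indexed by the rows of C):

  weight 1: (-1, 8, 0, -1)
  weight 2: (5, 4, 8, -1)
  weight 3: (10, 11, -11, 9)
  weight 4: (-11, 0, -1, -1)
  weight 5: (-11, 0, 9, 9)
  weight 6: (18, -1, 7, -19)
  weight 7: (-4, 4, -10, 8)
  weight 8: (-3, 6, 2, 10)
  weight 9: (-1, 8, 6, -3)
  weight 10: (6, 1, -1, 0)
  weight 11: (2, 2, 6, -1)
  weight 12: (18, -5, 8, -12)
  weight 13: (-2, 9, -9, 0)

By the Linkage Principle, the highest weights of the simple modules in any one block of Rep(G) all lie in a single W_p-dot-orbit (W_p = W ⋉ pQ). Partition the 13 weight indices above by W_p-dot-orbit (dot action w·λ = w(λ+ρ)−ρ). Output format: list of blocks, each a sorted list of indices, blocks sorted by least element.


Root system A_4: the 4×4 matrix C matches after relabeling.

Ā_11 reps of the 13 weights (A_4, coords as presented):

  λ_1+ρ ↦ (0, 9, 1, 0);  λ_2+ρ ↦ (0, 4, 2, 3);  λ_3+ρ ↦ (0, 9, 1, 0);  λ_4+ρ ↦ (0, 9, 1, 0);  λ_5+ρ ↦ (0, 9, 1, 0);  λ_6+ρ ↦ (7, 2, 0, 1);  λ_7+ρ ↦ (0, 4, 2, 3);  λ_8+ρ ↦ (7, 2, 0, 1);  λ_9+ρ ↦ (0, 4, 2, 3);  λ_10+ρ ↦ (7, 2, 0, 1);  λ_11+ρ ↦ (1, 1, 7, 0);  λ_12+ρ ↦ (0, 4, 2, 3);  λ_13+ρ ↦ (7, 2, 0, 1)

The 13 indices split into 4 linkage classes (same alcove rep ⇔ same W_11-dot-orbit):

[[1, 3, 4, 5], [2, 7, 9, 12], [6, 8, 10, 13], [11]]


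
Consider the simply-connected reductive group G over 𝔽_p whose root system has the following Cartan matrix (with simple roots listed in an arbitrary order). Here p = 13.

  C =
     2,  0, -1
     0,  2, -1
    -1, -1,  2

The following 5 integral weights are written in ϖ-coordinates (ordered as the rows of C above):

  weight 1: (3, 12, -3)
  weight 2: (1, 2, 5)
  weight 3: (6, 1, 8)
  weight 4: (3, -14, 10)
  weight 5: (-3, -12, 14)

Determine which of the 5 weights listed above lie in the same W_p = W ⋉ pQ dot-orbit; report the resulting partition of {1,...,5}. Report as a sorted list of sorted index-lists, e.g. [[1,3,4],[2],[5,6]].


Dynkin diagram of C (from the 4 off-diagonal −1 entries): A_3.

λ_j+ρ reflected into Ā_13 (⟨·,θ^∨⟩≤13); 3-tuples as given:

  1: (0, 9, 2);  2: (2, 3, 6);  3: (2, 3, 6);  4: (0, 9, 2);  5: (0, 9, 2)

Grouping the 5 weights by Ā_13-representative: 2 linkage classes.

[[1, 4, 5], [2, 3]]


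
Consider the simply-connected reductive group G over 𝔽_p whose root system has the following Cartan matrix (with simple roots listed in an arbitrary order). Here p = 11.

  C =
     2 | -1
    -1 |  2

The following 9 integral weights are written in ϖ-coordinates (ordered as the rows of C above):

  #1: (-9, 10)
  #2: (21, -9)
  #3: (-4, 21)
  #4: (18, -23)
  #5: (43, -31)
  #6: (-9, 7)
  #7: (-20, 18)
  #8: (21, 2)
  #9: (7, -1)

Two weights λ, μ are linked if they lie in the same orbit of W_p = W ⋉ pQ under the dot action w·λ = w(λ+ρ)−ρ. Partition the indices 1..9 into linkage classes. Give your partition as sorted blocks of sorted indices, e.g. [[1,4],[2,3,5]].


Type A_2, rank 2, |W|=6; reorder rows/cols to standard.

Each λ_j+ρ reduced to Ā_11; 2-tuples below use C's row order:

  1: (8, 3) · 2: (0, 3) · 3: (8, 0) · 4: (8, 0) · 5: (8, 0) · 6: (8, 0) · 7: (3, 8) · 8: (3, 8) · 9: (8, 0)

The 9 indices split into 4 linkage classes (same alcove rep ⇔ same W_11-dot-orbit):

[[1], [2], [3, 4, 5, 6, 9], [7, 8]]


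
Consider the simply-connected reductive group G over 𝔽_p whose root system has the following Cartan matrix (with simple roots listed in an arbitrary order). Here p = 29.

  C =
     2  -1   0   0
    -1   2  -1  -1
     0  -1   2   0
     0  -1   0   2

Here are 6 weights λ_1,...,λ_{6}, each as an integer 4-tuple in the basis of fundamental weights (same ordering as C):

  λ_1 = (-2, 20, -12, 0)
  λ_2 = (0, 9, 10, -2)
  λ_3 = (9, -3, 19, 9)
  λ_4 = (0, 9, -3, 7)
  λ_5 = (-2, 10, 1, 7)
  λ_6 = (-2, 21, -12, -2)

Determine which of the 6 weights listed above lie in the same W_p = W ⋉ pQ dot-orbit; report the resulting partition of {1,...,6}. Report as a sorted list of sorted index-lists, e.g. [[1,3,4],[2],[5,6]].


C ↔ D_4 under row/col permutation; |W(D_4)| = 192.

Ā_29 reps of the 6 weights (D_4, coords as presented):

  1: (1, 7, 11, 1) · 2: (1, 7, 11, 1) · 3: (1, 7, 11, 1) · 4: (1, 8, 2, 8) · 5: (1, 8, 2, 8) · 6: (1, 7, 11, 1)

Partition of {1..6} into 2 W_29-dot-orbits:

[[1, 2, 3, 6], [4, 5]]


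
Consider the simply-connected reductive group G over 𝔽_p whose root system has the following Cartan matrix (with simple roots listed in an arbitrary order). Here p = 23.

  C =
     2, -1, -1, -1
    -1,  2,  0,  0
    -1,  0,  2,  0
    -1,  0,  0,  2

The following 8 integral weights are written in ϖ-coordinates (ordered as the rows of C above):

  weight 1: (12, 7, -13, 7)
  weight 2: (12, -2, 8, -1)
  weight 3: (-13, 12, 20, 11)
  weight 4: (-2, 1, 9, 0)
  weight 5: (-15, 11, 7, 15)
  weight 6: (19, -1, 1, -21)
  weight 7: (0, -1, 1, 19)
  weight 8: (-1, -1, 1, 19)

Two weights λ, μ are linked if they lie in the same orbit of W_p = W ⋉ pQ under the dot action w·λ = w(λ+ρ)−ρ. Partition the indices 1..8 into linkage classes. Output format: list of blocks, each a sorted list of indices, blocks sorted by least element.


C ↔ D_4 under row/col permutation; |W(D_4)| = 192.

Alcove-folded reps (p=23, 8 weights, presented ϖ-order):

  λ_1+ρ ↦ (6, 2, 6, 2)
  λ_2+ρ ↦ (1, 1, 9, 0)
  λ_3+ρ ↦ (1, 1, 9, 0)
  λ_4+ρ ↦ (1, 1, 9, 0)
  λ_5+ρ ↦ (6, 2, 6, 2)
  λ_6+ρ ↦ (0, 0, 2, 20)
  λ_7+ρ ↦ (0, 0, 2, 20)
  λ_8+ρ ↦ (0, 0, 2, 20)

Grouping the 8 weights by Ā_23-representative: 3 linkage classes.

[[1, 5], [2, 3, 4], [6, 7, 8]]


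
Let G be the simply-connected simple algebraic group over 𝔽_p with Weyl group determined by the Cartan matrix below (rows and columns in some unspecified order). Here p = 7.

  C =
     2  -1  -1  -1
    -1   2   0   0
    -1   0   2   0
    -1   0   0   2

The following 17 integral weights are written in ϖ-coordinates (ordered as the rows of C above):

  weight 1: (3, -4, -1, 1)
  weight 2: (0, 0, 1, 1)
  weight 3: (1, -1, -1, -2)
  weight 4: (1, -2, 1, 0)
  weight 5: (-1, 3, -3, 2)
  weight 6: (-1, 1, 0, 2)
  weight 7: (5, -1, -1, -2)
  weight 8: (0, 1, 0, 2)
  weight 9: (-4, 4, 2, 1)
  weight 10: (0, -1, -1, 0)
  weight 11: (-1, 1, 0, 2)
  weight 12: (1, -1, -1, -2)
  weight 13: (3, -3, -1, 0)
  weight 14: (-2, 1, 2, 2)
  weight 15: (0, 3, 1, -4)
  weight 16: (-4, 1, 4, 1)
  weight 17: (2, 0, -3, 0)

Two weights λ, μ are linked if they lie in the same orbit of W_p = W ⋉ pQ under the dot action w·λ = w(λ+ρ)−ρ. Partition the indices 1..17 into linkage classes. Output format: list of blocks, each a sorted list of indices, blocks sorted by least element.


Root system D_4: the 4×4 matrix C matches after relabeling.

Alcove-folded reps (p=7, 17 weights, presented ϖ-order):

    λ_1 → (1, 3, 0, 2)
    λ_2 → (1, 1, 2, 2)
    λ_3 → (1, 0, 0, 1)
    λ_4 → (1, 1, 2, 1)
    λ_5 → (2, 2, 0, 1)
    λ_6 → (0, 2, 1, 3)
    λ_7 → (1, 0, 0, 1)
    λ_8 → (0, 2, 1, 3)
    λ_9 → (2, 2, 0, 1)
    λ_10 → (1, 0, 0, 1)
    λ_11 → (0, 2, 1, 3)
    λ_12 → (1, 0, 0, 1)
    λ_13 → (2, 2, 0, 1)
    λ_14 → (1, 1, 2, 2)
    λ_15 → (2, 2, 0, 1)
    λ_16 → (1, 1, 2, 1)
    λ_17 → (1, 1, 2, 1)

The 17 indices split into 6 linkage classes (same alcove rep ⇔ same W_7-dot-orbit):

[[1], [2, 14], [3, 7, 10, 12], [4, 16, 17], [5, 9, 13, 15], [6, 8, 11]]


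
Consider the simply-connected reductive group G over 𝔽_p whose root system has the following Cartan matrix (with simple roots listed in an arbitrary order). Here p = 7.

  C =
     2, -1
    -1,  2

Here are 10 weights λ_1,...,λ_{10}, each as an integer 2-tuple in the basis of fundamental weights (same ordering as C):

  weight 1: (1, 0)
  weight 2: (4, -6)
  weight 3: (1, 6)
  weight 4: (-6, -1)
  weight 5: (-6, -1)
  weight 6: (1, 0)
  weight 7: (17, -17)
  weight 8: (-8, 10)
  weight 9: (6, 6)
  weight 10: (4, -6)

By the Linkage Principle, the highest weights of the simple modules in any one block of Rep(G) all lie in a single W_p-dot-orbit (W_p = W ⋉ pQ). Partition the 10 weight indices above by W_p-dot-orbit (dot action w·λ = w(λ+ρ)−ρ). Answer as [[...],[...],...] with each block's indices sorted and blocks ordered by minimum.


Cartan matrix: type A_2 (|W|=6); un-permuting the 2 rows.

Ā_7 reps of the 10 weights (A_2, coords as presented):

  λ_1+ρ ↦ (2, 1) · λ_2+ρ ↦ (0, 5) · λ_3+ρ ↦ (0, 5) · λ_4+ρ ↦ (0, 5) · λ_5+ρ ↦ (0, 5) · λ_6+ρ ↦ (2, 1) · λ_7+ρ ↦ (3, 2) · λ_8+ρ ↦ (3, 0) · λ_9+ρ ↦ (0, 0) · λ_10+ρ ↦ (0, 5)

Linkage partition of the 10 weights (5 classes, p=7):

[[1, 6], [2, 3, 4, 5, 10], [7], [8], [9]]


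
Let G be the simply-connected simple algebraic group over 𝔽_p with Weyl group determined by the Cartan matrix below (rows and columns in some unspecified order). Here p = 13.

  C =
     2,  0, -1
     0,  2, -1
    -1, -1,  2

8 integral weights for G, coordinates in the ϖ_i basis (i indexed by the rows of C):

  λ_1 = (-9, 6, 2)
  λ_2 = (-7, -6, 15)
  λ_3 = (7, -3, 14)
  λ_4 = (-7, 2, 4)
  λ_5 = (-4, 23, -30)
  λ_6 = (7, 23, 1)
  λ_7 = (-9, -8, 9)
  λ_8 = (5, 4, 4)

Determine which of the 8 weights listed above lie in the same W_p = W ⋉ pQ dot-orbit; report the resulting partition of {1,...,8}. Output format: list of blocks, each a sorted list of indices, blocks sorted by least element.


A_3 Cartan matrix, 3 simple roots permuted; ρ=(1,1,1).

Each λ_j+ρ reduced to Ā_13; 3-tuples below use C's row order:

  1: (3, 2, 5) · 2: (3, 2, 5) · 3: (2, 8, 3) · 4: (5, 2, 1) · 5: (3, 2, 5) · 6: (2, 8, 3) · 7: (3, 2, 5) · 8: (3, 2, 5)

Grouping the 8 weights by Ā_13-representative: 3 linkage classes.

[[1, 2, 5, 7, 8], [3, 6], [4]]


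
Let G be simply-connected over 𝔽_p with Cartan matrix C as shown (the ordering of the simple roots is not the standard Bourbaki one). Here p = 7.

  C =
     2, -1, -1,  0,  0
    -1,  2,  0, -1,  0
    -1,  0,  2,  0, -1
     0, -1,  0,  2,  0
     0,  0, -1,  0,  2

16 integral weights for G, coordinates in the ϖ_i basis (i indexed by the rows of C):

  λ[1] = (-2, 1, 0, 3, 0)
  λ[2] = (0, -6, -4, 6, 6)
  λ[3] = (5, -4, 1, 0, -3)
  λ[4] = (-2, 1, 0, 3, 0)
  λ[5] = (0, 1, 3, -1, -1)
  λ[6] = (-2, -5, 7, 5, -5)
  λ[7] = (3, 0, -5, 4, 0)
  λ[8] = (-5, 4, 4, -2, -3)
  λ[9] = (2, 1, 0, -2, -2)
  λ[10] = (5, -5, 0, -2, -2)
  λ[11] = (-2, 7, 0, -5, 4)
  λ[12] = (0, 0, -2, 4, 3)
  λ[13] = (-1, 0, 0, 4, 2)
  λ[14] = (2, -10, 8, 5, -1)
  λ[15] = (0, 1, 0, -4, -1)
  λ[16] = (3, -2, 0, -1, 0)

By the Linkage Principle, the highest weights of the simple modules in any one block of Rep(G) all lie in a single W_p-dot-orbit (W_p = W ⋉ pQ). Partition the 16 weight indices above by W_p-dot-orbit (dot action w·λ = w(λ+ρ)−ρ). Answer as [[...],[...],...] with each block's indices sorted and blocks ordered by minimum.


Root system A_5: the 5×5 matrix C matches after relabeling.

Ā_7 reps of the 16 weights (A_5, coords as presented):

    λ_1+ρ ↦ (1, 1, 0, 4, 1)
    λ_2+ρ ↦ (1, 2, 4, 0, 0)
    λ_3+ρ ↦ (3, 1, 0, 1, 1)
    λ_4+ρ ↦ (1, 1, 0, 4, 1)
    λ_5+ρ ↦ (1, 2, 4, 0, 0)
    λ_6+ρ ↦ (3, 0, 1, 1, 1)
    λ_7+ρ ↦ (0, 1, 1, 2, 0)
    λ_8+ρ ↦ (3, 0, 1, 1, 1)
    λ_9+ρ ↦ (3, 1, 0, 1, 1)
    λ_10+ρ ↦ (1, 1, 0, 4, 1)
    λ_11+ρ ↦ (0, 1, 1, 2, 0)
    λ_12+ρ ↦ (0, 1, 1, 2, 0)
    λ_13+ρ ↦ (0, 1, 1, 2, 0)
    λ_14+ρ ↦ (2, 0, 2, 2, 1)
    λ_15+ρ ↦ (0, 1, 1, 2, 0)
    λ_16+ρ ↦ (3, 0, 1, 1, 1)

Partition of {1..16} into 6 W_7-dot-orbits:

[[1, 4, 10], [2, 5], [3, 9], [6, 8, 16], [7, 11, 12, 13, 15], [14]]


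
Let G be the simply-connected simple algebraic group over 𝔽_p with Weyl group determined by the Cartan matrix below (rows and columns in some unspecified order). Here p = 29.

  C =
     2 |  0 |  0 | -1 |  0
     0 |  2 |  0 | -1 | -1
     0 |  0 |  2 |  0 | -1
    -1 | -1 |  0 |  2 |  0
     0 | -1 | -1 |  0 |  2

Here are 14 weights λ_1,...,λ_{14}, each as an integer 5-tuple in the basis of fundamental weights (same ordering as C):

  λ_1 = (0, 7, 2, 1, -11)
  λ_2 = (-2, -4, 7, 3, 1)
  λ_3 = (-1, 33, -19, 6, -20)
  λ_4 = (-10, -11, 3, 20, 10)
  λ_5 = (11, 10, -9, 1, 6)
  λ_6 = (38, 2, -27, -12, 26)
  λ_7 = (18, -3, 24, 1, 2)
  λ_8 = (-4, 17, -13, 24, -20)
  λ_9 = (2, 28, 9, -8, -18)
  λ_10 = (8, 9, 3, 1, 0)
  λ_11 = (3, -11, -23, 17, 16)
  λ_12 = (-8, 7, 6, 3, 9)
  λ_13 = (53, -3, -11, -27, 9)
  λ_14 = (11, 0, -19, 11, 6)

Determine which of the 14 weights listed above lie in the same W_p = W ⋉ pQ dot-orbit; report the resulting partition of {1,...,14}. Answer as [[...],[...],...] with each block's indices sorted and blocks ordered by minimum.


Cartan matrix: type A_5 (|W|=720); un-permuting the 5 rows.

W_29-reps of the 14 weights in Ā_29 (same 5-coord order as C):

  [1] (1, 2, 7, 0, 1)
  [2] (1, 2, 7, 0, 1)
  [3] (4, 5, 7, 3, 10)
  [4] (9, 10, 4, 2, 1)
  [5] (9, 10, 4, 2, 1)
  [6] (1, 2, 7, 0, 1)
  [7] (1, 2, 7, 0, 1)
  [8] (9, 10, 4, 2, 1)
  [9] (4, 5, 7, 3, 10)
  [10] (9, 10, 4, 2, 1)
  [11] (4, 5, 7, 3, 10)
  [12] (4, 5, 7, 3, 10)
  [13] (1, 2, 7, 0, 1)
  [14] (9, 10, 4, 2, 1)

Partition of {1..14} into 3 W_29-dot-orbits:

[[1, 2, 6, 7, 13], [3, 9, 11, 12], [4, 5, 8, 10, 14]]


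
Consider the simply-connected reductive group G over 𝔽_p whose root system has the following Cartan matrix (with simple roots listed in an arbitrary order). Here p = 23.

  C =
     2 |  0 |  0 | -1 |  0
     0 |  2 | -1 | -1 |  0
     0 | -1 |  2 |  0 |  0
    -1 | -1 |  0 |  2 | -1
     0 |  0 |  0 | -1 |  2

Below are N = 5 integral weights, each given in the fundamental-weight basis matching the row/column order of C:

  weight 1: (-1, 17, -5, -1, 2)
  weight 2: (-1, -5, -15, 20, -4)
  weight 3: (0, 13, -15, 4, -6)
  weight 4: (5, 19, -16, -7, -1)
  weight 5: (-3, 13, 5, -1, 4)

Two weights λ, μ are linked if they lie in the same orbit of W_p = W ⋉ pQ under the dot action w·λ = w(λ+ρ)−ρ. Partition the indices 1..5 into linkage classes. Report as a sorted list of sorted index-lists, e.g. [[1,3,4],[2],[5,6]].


Type D_5, rank 5, |W|=1920; reorder rows/cols to standard.

λ_j+ρ reflected into Ā_23 (⟨·,θ^∨⟩≤23); 5-tuples as given:

    [1] (0, 2, 4, 0, 3)
    [2] (0, 2, 4, 0, 3)
    [3] (1, 0, 14, 0, 5)
    [4] (1, 0, 14, 0, 5)
    [5] (0, 2, 4, 0, 3)

Partition of {1..5} into 2 W_23-dot-orbits:

[[1, 2, 5], [3, 4]]


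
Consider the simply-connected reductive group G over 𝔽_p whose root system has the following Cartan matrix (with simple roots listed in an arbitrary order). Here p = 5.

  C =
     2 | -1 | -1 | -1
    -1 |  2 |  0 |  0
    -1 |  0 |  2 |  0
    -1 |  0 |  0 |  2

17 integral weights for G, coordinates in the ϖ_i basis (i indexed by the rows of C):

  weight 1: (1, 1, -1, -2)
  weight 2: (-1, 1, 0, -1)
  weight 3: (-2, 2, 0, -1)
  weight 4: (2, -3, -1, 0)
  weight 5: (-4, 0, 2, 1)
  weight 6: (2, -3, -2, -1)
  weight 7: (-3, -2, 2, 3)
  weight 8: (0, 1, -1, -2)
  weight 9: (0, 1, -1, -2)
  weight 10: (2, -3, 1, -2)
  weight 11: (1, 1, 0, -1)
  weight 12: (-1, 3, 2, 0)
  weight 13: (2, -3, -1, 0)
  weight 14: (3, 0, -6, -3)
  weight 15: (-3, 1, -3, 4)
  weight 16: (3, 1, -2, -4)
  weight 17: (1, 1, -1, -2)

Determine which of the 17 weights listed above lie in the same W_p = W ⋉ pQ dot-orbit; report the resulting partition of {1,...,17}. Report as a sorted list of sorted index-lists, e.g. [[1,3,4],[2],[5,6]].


C ↔ D_4 under row/col permutation; |W(D_4)| = 192.

Each λ_j+ρ reduced to Ā_5; 4-tuples below use C's row order:

    [1] (1, 2, 0, 1)
    [2] (0, 2, 1, 0)
    [3] (0, 2, 0, 1)
    [4] (1, 2, 0, 1)
    [5] (0, 2, 0, 1)
    [6] (0, 2, 1, 0)
    [7] (1, 2, 0, 1)
    [8] (0, 2, 0, 1)
    [9] (0, 2, 0, 1)
    [10] (0, 2, 2, 1)
    [11] (0, 2, 1, 0)
    [12] (1, 1, 0, 2)
    [13] (1, 2, 0, 1)
    [14] (0, 2, 2, 1)
    [15] (0, 2, 2, 1)
    [16] (1, 1, 0, 2)
    [17] (1, 2, 0, 1)

5 distinct reps among the 17 weights ⇒ 5 W_5-linkage classes:

[[1, 4, 7, 13, 17], [2, 6, 11], [3, 5, 8, 9], [10, 14, 15], [12, 16]]


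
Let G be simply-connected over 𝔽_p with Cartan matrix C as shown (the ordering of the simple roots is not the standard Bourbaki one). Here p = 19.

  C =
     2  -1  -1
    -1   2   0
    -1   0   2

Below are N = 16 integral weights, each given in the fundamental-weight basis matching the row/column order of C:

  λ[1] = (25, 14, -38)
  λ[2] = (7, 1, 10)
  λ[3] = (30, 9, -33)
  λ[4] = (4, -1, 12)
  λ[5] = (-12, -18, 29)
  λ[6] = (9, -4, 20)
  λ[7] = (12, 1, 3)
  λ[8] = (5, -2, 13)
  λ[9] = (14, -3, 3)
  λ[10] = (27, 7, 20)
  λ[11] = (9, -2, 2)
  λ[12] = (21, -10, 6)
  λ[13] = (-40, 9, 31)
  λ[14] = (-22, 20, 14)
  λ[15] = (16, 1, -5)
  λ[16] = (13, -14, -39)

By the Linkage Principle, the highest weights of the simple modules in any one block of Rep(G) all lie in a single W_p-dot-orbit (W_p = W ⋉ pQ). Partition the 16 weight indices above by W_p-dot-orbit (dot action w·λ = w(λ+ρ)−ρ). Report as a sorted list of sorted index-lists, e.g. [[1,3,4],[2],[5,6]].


Dynkin diagram of C (from the 4 off-diagonal −1 entries): A_3.

Ā_19 reps of the 16 weights (A_3, coords as presented):

  λ_1 → (4, 11, 3) · λ_2 → (8, 0, 9) · λ_3 → (9, 1, 3) · λ_4 → (5, 0, 13) · λ_5 → (8, 0, 9) · λ_6 → (2, 7, 7) · λ_7 → (13, 2, 4) · λ_8 → (5, 0, 13) · λ_9 → (13, 2, 4) · λ_10 → (8, 0, 9) · λ_11 → (9, 1, 3) · λ_12 → (9, 1, 3) · λ_13 → (9, 1, 3) · λ_14 → (13, 2, 4) · λ_15 → (13, 2, 4) · λ_16 → (5, 0, 13)

6 distinct reps among the 16 weights ⇒ 6 W_19-linkage classes:

[[1], [2, 5, 10], [3, 11, 12, 13], [4, 8, 16], [6], [7, 9, 14, 15]]


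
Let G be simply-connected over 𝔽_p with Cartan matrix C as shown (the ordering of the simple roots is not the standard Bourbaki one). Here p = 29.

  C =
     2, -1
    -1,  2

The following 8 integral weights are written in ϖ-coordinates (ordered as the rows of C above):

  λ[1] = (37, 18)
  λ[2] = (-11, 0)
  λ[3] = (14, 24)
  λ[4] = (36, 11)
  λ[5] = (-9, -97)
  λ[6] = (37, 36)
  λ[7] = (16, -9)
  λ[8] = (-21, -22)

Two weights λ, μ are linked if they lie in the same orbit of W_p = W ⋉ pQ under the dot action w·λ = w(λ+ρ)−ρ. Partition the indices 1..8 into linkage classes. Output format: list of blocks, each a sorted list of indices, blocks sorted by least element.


C ↔ A_2 under row/col permutation; |W(A_2)| = 6.

Folding the 8 weights λ_j+ρ into Ā_29 (reps in the given 2-coord order):

  λ_1 → (1, 9) · λ_2 → (1, 9) · λ_3 → (4, 14) · λ_4 → (9, 8) · λ_5 → (9, 8) · λ_6 → (9, 8) · λ_7 → (9, 8) · λ_8 → (9, 8)

Linkage partition of the 8 weights (3 classes, p=29):

[[1, 2], [3], [4, 5, 6, 7, 8]]


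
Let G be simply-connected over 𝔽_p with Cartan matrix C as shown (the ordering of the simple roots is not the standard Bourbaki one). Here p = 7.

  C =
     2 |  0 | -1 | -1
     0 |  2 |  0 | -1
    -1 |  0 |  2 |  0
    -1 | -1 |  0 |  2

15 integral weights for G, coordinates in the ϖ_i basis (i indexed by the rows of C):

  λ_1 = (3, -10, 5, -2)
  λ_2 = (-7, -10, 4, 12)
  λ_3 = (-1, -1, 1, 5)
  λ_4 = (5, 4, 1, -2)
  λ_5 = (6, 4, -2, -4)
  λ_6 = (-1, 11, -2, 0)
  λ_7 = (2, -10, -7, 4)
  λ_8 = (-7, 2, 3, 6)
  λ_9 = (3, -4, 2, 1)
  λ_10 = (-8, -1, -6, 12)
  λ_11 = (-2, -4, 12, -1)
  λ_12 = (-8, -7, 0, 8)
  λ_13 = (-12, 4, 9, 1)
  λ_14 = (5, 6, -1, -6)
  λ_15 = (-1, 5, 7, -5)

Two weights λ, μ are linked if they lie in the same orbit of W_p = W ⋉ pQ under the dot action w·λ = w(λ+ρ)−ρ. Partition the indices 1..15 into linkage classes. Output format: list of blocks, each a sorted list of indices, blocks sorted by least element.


A_4 Cartan matrix, 4 simple roots permuted; ρ=(1,1,1,1).

Folding the 15 weights λ_j+ρ into Ā_7 (reps in the given 4-coord order):

    [1] (3, 0, 1, 1)
    [2] (2, 1, 3, 0)
    [3] (0, 1, 1, 5)
    [4] (2, 1, 3, 0)
    [5] (2, 0, 1, 3)
    [6] (0, 1, 1, 5)
    [7] (2, 0, 1, 3)
    [8] (3, 0, 1, 1)
    [9] (3, 0, 1, 1)
    [10] (0, 1, 1, 5)
    [11] (2, 0, 1, 3)
    [12] (3, 0, 1, 1)
    [13] (2, 0, 1, 3)
    [14] (0, 1, 1, 5)
    [15] (3, 0, 1, 1)

The 15 indices split into 4 linkage classes (same alcove rep ⇔ same W_7-dot-orbit):

[[1, 8, 9, 12, 15], [2, 4], [3, 6, 10, 14], [5, 7, 11, 13]]


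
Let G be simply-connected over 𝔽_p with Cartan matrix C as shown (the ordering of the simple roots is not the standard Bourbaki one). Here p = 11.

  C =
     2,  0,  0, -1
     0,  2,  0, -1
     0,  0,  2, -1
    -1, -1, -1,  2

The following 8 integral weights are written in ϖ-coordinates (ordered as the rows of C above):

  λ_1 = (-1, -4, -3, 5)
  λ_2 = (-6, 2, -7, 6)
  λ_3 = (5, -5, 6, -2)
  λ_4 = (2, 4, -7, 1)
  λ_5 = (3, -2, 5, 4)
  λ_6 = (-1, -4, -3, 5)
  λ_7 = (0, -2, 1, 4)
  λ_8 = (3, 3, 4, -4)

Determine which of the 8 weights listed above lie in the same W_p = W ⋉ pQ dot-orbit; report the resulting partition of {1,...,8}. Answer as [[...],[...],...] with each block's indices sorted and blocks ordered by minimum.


Cartan matrix: type D_4 (|W|=192); un-permuting the 4 rows.

Folding the 8 weights λ_j+ρ into Ā_11 (reps in the given 4-coord order):

  1: (0, 3, 2, 1);  2: (1, 1, 2, 3);  3: (1, 1, 2, 3);  4: (1, 1, 2, 3);  5: (0, 3, 2, 1);  6: (0, 3, 2, 1);  7: (1, 1, 2, 3);  8: (1, 1, 2, 3)

Grouping the 8 weights by Ā_11-representative: 2 linkage classes.

[[1, 5, 6], [2, 3, 4, 7, 8]]


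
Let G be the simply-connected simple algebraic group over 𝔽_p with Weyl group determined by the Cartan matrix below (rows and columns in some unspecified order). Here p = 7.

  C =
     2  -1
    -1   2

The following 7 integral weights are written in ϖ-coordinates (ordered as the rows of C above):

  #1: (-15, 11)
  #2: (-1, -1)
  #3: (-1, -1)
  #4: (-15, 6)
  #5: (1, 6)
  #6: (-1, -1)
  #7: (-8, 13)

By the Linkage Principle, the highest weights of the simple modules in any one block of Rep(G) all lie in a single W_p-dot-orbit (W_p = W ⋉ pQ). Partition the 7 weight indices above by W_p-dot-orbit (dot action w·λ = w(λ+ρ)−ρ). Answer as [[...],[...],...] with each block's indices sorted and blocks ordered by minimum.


A_2 Cartan matrix, 2 simple roots permuted; ρ=(1,1).

Alcove-folded reps (p=7, 7 weights, presented ϖ-order):

  [1] (0, 5) · [2] (0, 0) · [3] (0, 0) · [4] (0, 0) · [5] (0, 5) · [6] (0, 0) · [7] (0, 0)

2 distinct reps among the 7 weights ⇒ 2 W_7-linkage classes:

[[1, 5], [2, 3, 4, 6, 7]]


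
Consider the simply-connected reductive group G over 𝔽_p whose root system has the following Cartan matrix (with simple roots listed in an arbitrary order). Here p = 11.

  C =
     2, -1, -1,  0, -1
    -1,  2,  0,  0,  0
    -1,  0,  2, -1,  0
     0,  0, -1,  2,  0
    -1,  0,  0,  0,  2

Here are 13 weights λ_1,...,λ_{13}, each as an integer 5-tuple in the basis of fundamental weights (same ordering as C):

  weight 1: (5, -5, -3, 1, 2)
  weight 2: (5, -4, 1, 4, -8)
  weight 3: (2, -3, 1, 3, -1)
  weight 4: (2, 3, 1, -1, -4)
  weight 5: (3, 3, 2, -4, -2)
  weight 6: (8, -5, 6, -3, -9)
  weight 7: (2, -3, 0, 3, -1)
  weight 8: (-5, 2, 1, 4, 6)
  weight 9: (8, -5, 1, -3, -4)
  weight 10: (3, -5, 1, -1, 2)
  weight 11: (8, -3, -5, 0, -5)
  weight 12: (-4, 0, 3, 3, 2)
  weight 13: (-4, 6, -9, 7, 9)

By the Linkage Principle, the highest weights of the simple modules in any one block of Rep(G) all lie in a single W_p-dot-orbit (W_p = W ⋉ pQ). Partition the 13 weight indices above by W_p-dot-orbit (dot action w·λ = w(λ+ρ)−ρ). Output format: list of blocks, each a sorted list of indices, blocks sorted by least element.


D_5 Cartan matrix, 5 simple roots permuted; ρ=(1,1,1,1,1).

Each λ_j+ρ reduced to Ā_11; 5-tuples below use C's row order:

  λ_1+ρ ↦ (0, 4, 2, 0, 3);  λ_2+ρ ↦ (1, 1, 0, 3, 3);  λ_3+ρ ↦ (1, 2, 1, 4, 0);  λ_4+ρ ↦ (0, 4, 2, 0, 3);  λ_5+ρ ↦ (0, 4, 3, 0, 1);  λ_6+ρ ↦ (1, 1, 0, 3, 3);  λ_7+ρ ↦ (1, 2, 1, 4, 0);  λ_8+ρ ↦ (1, 1, 0, 3, 3);  λ_9+ρ ↦ (0, 4, 2, 0, 3);  λ_10+ρ ↦ (0, 4, 2, 0, 3);  λ_11+ρ ↦ (1, 1, 0, 3, 3);  λ_12+ρ ↦ (1, 2, 1, 4, 0);  λ_13+ρ ↦ (0, 4, 3, 0, 1)

Partition of {1..13} into 4 W_11-dot-orbits:

[[1, 4, 9, 10], [2, 6, 8, 11], [3, 7, 12], [5, 13]]


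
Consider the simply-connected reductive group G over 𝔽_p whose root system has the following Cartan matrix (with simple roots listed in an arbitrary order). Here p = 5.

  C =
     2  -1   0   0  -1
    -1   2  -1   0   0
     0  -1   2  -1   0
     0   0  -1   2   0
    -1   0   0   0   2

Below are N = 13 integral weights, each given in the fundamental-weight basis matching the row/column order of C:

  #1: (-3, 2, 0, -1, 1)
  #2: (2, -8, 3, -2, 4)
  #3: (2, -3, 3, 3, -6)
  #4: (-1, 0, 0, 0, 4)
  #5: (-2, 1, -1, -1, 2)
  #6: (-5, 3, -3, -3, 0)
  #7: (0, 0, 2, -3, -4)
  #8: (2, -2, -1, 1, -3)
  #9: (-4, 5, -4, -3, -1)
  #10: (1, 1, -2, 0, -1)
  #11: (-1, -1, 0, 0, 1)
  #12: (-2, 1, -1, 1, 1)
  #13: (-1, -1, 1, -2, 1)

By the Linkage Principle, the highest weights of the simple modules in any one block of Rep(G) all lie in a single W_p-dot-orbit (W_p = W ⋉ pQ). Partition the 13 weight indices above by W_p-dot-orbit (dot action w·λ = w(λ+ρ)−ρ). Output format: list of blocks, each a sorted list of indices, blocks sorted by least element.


Cartan matrix: type A_5 (|W|=720); un-permuting the 5 rows.

W_5-reps of the 13 weights in Ā_5 (same 5-coord order as C):

    λ_1+ρ ↦ (2, 1, 1, 0, 0)
    λ_2+ρ ↦ (1, 1, 0, 0, 2)
    λ_3+ρ ↦ (1, 1, 0, 0, 2)
    λ_4+ρ ↦ (0, 0, 1, 1, 2)
    λ_5+ρ ↦ (1, 1, 0, 0, 2)
    λ_6+ρ ↦ (2, 1, 1, 0, 0)
    λ_7+ρ ↦ (1, 1, 0, 2, 1)
    λ_8+ρ ↦ (0, 0, 1, 1, 2)
    λ_9+ρ ↦ (2, 0, 0, 2, 0)
    λ_10+ρ ↦ (2, 1, 1, 0, 0)
    λ_11+ρ ↦ (0, 0, 1, 1, 2)
    λ_12+ρ ↦ (1, 1, 0, 2, 1)
    λ_13+ρ ↦ (0, 0, 1, 1, 2)

These 13 weights hit 5 W_5-dot-orbits; sizes (3, 3, 4, 2, 1):

[[1, 6, 10], [2, 3, 5], [4, 8, 11, 13], [7, 12], [9]]


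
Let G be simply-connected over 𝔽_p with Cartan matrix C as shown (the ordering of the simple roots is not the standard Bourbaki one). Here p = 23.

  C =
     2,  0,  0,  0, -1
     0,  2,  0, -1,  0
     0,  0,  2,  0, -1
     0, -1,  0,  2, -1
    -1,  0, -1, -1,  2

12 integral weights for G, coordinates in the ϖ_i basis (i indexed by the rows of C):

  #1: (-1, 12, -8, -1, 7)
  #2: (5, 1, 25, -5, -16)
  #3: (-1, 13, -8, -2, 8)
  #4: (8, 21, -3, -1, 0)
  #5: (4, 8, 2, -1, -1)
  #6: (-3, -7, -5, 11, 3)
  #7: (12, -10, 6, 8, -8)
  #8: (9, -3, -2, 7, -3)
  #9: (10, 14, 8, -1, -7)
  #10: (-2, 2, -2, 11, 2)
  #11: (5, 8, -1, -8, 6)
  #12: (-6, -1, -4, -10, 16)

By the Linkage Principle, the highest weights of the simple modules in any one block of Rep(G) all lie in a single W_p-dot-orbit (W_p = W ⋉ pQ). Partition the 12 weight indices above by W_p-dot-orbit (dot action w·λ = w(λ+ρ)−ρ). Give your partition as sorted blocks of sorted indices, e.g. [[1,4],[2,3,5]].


Cartan matrix: type D_5 (|W|=1920); un-permuting the 5 rows.

Ā_23 reps of the 12 weights (D_5, coords as presented):

  λ_1+ρ ↦ (0, 13, 7, 0, 1) · λ_2+ρ ↦ (0, 6, 2, 4, 2) · λ_3+ρ ↦ (0, 13, 7, 0, 1) · λ_4+ρ ↦ (0, 13, 7, 0, 1) · λ_5+ρ ↦ (5, 9, 3, 0, 0) · λ_6+ρ ↦ (0, 6, 2, 4, 2) · λ_7+ρ ↦ (6, 2, 0, 7, 0) · λ_8+ρ ↦ (7, 2, 2, 3, 1) · λ_9+ρ ↦ (5, 9, 3, 0, 0) · λ_10+ρ ↦ (1, 3, 1, 4, 1) · λ_11+ρ ↦ (6, 2, 0, 7, 0) · λ_12+ρ ↦ (5, 9, 3, 0, 0)

Partition of {1..12} into 6 W_23-dot-orbits:

[[1, 3, 4], [2, 6], [5, 9, 12], [7, 11], [8], [10]]


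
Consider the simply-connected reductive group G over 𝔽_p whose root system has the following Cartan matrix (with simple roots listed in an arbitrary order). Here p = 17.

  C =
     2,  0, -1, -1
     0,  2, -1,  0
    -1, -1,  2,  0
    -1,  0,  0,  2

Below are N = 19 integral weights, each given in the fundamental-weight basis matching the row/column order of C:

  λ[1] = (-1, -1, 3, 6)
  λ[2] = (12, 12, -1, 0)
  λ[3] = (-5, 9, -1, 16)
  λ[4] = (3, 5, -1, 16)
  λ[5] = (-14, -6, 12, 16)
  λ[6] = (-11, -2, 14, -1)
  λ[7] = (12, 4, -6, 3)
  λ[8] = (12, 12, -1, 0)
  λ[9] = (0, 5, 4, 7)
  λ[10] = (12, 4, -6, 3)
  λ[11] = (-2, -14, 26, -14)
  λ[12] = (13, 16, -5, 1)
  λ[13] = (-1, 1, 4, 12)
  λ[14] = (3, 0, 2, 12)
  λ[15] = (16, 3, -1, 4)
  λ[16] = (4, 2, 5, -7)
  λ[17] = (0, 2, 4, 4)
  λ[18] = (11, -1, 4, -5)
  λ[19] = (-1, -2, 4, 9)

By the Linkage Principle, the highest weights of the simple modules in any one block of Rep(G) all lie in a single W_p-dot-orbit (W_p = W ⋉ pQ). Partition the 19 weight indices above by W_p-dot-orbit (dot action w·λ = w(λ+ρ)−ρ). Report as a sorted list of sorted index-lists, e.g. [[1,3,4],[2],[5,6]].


Root system A_4: the 4×4 matrix C matches after relabeling.

λ_j+ρ reflected into Ā_17 (⟨·,θ^∨⟩≤17); 4-tuples as given:

  λ_1+ρ ↦ (0, 0, 4, 7) · λ_2+ρ ↦ (4, 3, 0, 9) · λ_3+ρ ↦ (0, 0, 4, 7) · λ_4+ρ ↦ (0, 0, 4, 7) · λ_5+ρ ↦ (8, 0, 5, 4) · λ_6+ρ ↦ (0, 1, 4, 10) · λ_7+ρ ↦ (8, 0, 5, 4) · λ_8+ρ ↦ (4, 3, 0, 9) · λ_9+ρ ↦ (1, 3, 5, 5) · λ_10+ρ ↦ (8, 0, 5, 4) · λ_11+ρ ↦ (4, 3, 0, 9) · λ_12+ρ ↦ (0, 1, 4, 10) · λ_13+ρ ↦ (0, 1, 4, 10) · λ_14+ρ ↦ (4, 3, 0, 9) · λ_15+ρ ↦ (8, 0, 5, 4) · λ_16+ρ ↦ (1, 3, 5, 5) · λ_17+ρ ↦ (1, 3, 5, 5) · λ_18+ρ ↦ (8, 0, 5, 4) · λ_19+ρ ↦ (0, 1, 4, 10)

The 19 indices split into 5 linkage classes (same alcove rep ⇔ same W_17-dot-orbit):

[[1, 3, 4], [2, 8, 11, 14], [5, 7, 10, 15, 18], [6, 12, 13, 19], [9, 16, 17]]


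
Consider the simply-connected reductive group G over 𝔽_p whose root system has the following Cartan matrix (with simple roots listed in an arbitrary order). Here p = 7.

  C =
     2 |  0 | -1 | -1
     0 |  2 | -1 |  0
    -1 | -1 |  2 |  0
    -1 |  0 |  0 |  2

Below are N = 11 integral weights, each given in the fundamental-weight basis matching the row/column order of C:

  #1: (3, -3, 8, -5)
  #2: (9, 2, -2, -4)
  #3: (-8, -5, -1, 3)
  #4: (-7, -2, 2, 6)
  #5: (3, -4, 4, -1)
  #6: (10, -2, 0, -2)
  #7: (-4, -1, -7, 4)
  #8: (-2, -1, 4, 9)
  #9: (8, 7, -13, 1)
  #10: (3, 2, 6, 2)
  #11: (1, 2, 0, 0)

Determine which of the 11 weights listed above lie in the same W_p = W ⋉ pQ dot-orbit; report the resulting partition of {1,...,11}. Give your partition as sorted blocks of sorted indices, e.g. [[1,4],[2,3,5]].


C ↔ A_4 under row/col permutation; |W(A_4)| = 120.

λ_j+ρ reflected into Ā_7 (⟨·,θ^∨⟩≤7); 4-tuples as given:

  λ_1 → (2, 4, 1, 0);  λ_2 → (2, 1, 2, 2);  λ_3 → (0, 0, 3, 0);  λ_4 → (2, 3, 1, 1);  λ_5 → (2, 1, 2, 2);  λ_6 → (2, 3, 1, 1);  λ_7 → (2, 1, 2, 2);  λ_8 → (2, 4, 1, 0);  λ_9 → (2, 1, 2, 2);  λ_10 → (0, 0, 3, 0);  λ_11 → (2, 3, 1, 1)

The 11 indices split into 4 linkage classes (same alcove rep ⇔ same W_7-dot-orbit):

[[1, 8], [2, 5, 7, 9], [3, 10], [4, 6, 11]]
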